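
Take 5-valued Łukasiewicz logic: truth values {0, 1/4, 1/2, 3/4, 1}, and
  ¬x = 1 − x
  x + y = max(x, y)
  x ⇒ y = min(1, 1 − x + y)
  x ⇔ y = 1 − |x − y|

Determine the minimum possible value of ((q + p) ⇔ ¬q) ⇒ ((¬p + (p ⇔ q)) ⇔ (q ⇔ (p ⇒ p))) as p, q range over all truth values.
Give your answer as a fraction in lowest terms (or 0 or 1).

Take p = 0, q = 1/2:
q + p = 1/2 + 0 = 1/2
¬q = ¬1/2 = 1/2
(q + p) ⇔ ¬q = 1/2 ⇔ 1/2 = 1
¬p = ¬0 = 1
p ⇔ q = 0 ⇔ 1/2 = 1/2
¬p + (p ⇔ q) = 1 + 1/2 = 1
p ⇒ p = 0 ⇒ 0 = 1
q ⇔ (p ⇒ p) = 1/2 ⇔ 1 = 1/2
(¬p + (p ⇔ q)) ⇔ (q ⇔ (p ⇒ p)) = 1 ⇔ 1/2 = 1/2
((q + p) ⇔ ¬q) ⇒ ((¬p + (p ⇔ q)) ⇔ (q ⇔ (p ⇒ p))) = 1 ⇒ 1/2 = 1/2
No assignment yields a value below 1/2, so this is the minimum.

1/2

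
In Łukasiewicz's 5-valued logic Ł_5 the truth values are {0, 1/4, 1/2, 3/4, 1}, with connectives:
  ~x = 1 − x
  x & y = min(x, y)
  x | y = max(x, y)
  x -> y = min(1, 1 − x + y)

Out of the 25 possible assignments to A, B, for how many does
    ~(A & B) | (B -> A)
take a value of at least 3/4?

value 1: 19 assignments (counts)
value 3/4: 5 assignments (counts)
value 1/2: 1 assignment
So 24 of the 25 assignments meet the threshold.

24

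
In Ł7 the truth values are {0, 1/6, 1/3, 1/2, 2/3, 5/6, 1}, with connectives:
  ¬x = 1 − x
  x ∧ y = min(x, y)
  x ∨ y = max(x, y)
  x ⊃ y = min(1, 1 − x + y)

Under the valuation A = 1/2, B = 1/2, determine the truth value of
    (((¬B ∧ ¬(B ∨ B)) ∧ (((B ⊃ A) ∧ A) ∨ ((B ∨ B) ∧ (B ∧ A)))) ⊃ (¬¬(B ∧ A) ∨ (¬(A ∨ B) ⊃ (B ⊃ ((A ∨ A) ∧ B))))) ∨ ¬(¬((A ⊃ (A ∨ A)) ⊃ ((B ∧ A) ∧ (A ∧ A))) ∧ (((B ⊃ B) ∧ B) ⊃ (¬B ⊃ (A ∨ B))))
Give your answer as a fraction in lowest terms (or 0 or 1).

1

¬B = ¬1/2 = 1/2
B ∨ B = 1/2 ∨ 1/2 = 1/2
¬(B ∨ B) = ¬1/2 = 1/2
¬B ∧ ¬(B ∨ B) = 1/2 ∧ 1/2 = 1/2
B ⊃ A = 1/2 ⊃ 1/2 = 1
(B ⊃ A) ∧ A = 1 ∧ 1/2 = 1/2
B ∨ B = 1/2 ∨ 1/2 = 1/2
B ∧ A = 1/2 ∧ 1/2 = 1/2
(B ∨ B) ∧ (B ∧ A) = 1/2 ∧ 1/2 = 1/2
((B ⊃ A) ∧ A) ∨ ((B ∨ B) ∧ (B ∧ A)) = 1/2 ∨ 1/2 = 1/2
(¬B ∧ ¬(B ∨ B)) ∧ (((B ⊃ A) ∧ A) ∨ ((B ∨ B) ∧ (B ∧ A))) = 1/2 ∧ 1/2 = 1/2
B ∧ A = 1/2 ∧ 1/2 = 1/2
¬(B ∧ A) = ¬1/2 = 1/2
¬¬(B ∧ A) = ¬1/2 = 1/2
A ∨ B = 1/2 ∨ 1/2 = 1/2
¬(A ∨ B) = ¬1/2 = 1/2
A ∨ A = 1/2 ∨ 1/2 = 1/2
(A ∨ A) ∧ B = 1/2 ∧ 1/2 = 1/2
B ⊃ ((A ∨ A) ∧ B) = 1/2 ⊃ 1/2 = 1
¬(A ∨ B) ⊃ (B ⊃ ((A ∨ A) ∧ B)) = 1/2 ⊃ 1 = 1
¬¬(B ∧ A) ∨ (¬(A ∨ B) ⊃ (B ⊃ ((A ∨ A) ∧ B))) = 1/2 ∨ 1 = 1
((¬B ∧ ¬(B ∨ B)) ∧ (((B ⊃ A) ∧ A) ∨ ((B ∨ B) ∧ (B ∧ A)))) ⊃ (¬¬(B ∧ A) ∨ (¬(A ∨ B) ⊃ (B ⊃ ((A ∨ A) ∧ B)))) = 1/2 ⊃ 1 = 1
A ∨ A = 1/2 ∨ 1/2 = 1/2
A ⊃ (A ∨ A) = 1/2 ⊃ 1/2 = 1
B ∧ A = 1/2 ∧ 1/2 = 1/2
A ∧ A = 1/2 ∧ 1/2 = 1/2
(B ∧ A) ∧ (A ∧ A) = 1/2 ∧ 1/2 = 1/2
(A ⊃ (A ∨ A)) ⊃ ((B ∧ A) ∧ (A ∧ A)) = 1 ⊃ 1/2 = 1/2
¬((A ⊃ (A ∨ A)) ⊃ ((B ∧ A) ∧ (A ∧ A))) = ¬1/2 = 1/2
B ⊃ B = 1/2 ⊃ 1/2 = 1
(B ⊃ B) ∧ B = 1 ∧ 1/2 = 1/2
¬B = ¬1/2 = 1/2
A ∨ B = 1/2 ∨ 1/2 = 1/2
¬B ⊃ (A ∨ B) = 1/2 ⊃ 1/2 = 1
((B ⊃ B) ∧ B) ⊃ (¬B ⊃ (A ∨ B)) = 1/2 ⊃ 1 = 1
¬((A ⊃ (A ∨ A)) ⊃ ((B ∧ A) ∧ (A ∧ A))) ∧ (((B ⊃ B) ∧ B) ⊃ (¬B ⊃ (A ∨ B))) = 1/2 ∧ 1 = 1/2
¬(¬((A ⊃ (A ∨ A)) ⊃ ((B ∧ A) ∧ (A ∧ A))) ∧ (((B ⊃ B) ∧ B) ⊃ (¬B ⊃ (A ∨ B)))) = ¬1/2 = 1/2
(((¬B ∧ ¬(B ∨ B)) ∧ (((B ⊃ A) ∧ A) ∨ ((B ∨ B) ∧ (B ∧ A)))) ⊃ (¬¬(B ∧ A) ∨ (¬(A ∨ B) ⊃ (B ⊃ ((A ∨ A) ∧ B))))) ∨ ¬(¬((A ⊃ (A ∨ A)) ⊃ ((B ∧ A) ∧ (A ∧ A))) ∧ (((B ⊃ B) ∧ B) ⊃ (¬B ⊃ (A ∨ B)))) = 1 ∨ 1/2 = 1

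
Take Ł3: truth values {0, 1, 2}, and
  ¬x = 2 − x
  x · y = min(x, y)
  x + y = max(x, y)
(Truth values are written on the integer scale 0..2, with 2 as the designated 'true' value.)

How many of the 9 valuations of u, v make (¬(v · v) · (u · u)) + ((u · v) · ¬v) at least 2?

1

u = 0, v = 0 ↦ 0  <
u = 0, v = 1 ↦ 0  <
u = 0, v = 2 ↦ 0  <
u = 1, v = 0 ↦ 1  <
u = 1, v = 1 ↦ 1  <
u = 1, v = 2 ↦ 0  <
u = 2, v = 0 ↦ 2  ≥
u = 2, v = 1 ↦ 1  <
u = 2, v = 2 ↦ 0  <
So 1 of the 9 assignments meets the threshold.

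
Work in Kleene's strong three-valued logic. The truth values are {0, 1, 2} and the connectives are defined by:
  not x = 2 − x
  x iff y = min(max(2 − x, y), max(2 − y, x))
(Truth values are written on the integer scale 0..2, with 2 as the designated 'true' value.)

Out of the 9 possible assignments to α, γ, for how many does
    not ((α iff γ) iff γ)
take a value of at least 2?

α = 0, γ = 0 ↦ 2  ≥
α = 0, γ = 1 ↦ 1  <
α = 0, γ = 2 ↦ 2  ≥
α = 1, γ = 0 ↦ 1  <
α = 1, γ = 1 ↦ 1  <
α = 1, γ = 2 ↦ 1  <
α = 2, γ = 0 ↦ 0  <
α = 2, γ = 1 ↦ 1  <
α = 2, γ = 2 ↦ 0  <
So 2 of the 9 assignments meet the threshold.

2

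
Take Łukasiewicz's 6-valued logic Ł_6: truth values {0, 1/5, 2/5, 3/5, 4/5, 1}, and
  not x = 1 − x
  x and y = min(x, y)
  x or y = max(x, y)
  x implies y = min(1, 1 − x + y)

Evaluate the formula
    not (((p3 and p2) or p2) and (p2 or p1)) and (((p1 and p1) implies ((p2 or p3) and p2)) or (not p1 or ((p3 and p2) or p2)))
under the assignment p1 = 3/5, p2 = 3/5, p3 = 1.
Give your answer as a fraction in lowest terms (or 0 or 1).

p3 and p2 = 1 and 3/5 = 3/5
(p3 and p2) or p2 = 3/5 or 3/5 = 3/5
p2 or p1 = 3/5 or 3/5 = 3/5
((p3 and p2) or p2) and (p2 or p1) = 3/5 and 3/5 = 3/5
not (((p3 and p2) or p2) and (p2 or p1)) = not 3/5 = 2/5
p1 and p1 = 3/5 and 3/5 = 3/5
p2 or p3 = 3/5 or 1 = 1
(p2 or p3) and p2 = 1 and 3/5 = 3/5
(p1 and p1) implies ((p2 or p3) and p2) = 3/5 implies 3/5 = 1
not p1 = not 3/5 = 2/5
p3 and p2 = 1 and 3/5 = 3/5
(p3 and p2) or p2 = 3/5 or 3/5 = 3/5
not p1 or ((p3 and p2) or p2) = 2/5 or 3/5 = 3/5
((p1 and p1) implies ((p2 or p3) and p2)) or (not p1 or ((p3 and p2) or p2)) = 1 or 3/5 = 1
not (((p3 and p2) or p2) and (p2 or p1)) and (((p1 and p1) implies ((p2 or p3) and p2)) or (not p1 or ((p3 and p2) or p2))) = 2/5 and 1 = 2/5

2/5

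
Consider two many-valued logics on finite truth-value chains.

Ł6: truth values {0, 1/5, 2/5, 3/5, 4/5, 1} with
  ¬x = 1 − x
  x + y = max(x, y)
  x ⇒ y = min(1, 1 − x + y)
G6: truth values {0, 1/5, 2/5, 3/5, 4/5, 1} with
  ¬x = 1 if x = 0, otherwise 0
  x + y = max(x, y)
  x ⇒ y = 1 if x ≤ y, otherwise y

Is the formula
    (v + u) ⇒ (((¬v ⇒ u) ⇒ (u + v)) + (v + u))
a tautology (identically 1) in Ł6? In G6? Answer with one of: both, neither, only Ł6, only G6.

both

In Ł6: every assignment gives 1 — tautology.
In G6: every assignment gives 1 — tautology.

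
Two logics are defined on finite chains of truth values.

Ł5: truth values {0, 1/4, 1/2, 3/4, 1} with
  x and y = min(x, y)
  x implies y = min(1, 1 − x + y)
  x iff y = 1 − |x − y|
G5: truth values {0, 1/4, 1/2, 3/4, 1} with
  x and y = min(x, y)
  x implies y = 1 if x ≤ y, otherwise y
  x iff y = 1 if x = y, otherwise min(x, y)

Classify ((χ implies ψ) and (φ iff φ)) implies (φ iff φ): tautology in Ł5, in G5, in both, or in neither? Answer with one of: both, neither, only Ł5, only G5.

In Ł5: every assignment gives 1 — tautology.
In G5: every assignment gives 1 — tautology.

both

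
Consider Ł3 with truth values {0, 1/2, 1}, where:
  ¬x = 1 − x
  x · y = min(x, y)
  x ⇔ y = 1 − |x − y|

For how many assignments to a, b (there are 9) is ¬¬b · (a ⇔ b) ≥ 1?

1

a = 0, b = 0 ↦ 0  <
a = 0, b = 1/2 ↦ 1/2  <
a = 0, b = 1 ↦ 0  <
a = 1/2, b = 0 ↦ 0  <
a = 1/2, b = 1/2 ↦ 1/2  <
a = 1/2, b = 1 ↦ 1/2  <
a = 1, b = 0 ↦ 0  <
a = 1, b = 1/2 ↦ 1/2  <
a = 1, b = 1 ↦ 1  ≥
So 1 of the 9 assignments meets the threshold.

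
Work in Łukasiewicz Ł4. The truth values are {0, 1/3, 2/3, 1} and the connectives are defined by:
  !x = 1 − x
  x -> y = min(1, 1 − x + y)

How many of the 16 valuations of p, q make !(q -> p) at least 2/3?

p = 0, q = 0 ↦ 0  <
p = 0, q = 1/3 ↦ 1/3  <
p = 0, q = 2/3 ↦ 2/3  ≥
p = 0, q = 1 ↦ 1  ≥
p = 1/3, q = 0 ↦ 0  <
p = 1/3, q = 1/3 ↦ 0  <
p = 1/3, q = 2/3 ↦ 1/3  <
p = 1/3, q = 1 ↦ 2/3  ≥
p = 2/3, q = 0 ↦ 0  <
p = 2/3, q = 1/3 ↦ 0  <
p = 2/3, q = 2/3 ↦ 0  <
p = 2/3, q = 1 ↦ 1/3  <
p = 1, q = 0 ↦ 0  <
p = 1, q = 1/3 ↦ 0  <
p = 1, q = 2/3 ↦ 0  <
p = 1, q = 1 ↦ 0  <
So 3 of the 16 assignments meet the threshold.

3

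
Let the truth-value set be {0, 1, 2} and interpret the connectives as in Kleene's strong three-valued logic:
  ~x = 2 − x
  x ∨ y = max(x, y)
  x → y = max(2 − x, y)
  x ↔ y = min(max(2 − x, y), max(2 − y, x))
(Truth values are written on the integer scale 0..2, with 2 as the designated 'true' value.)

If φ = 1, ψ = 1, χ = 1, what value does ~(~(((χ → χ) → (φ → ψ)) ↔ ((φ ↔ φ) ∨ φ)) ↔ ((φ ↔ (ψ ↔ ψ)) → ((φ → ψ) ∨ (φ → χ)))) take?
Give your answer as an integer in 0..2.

χ → χ = 1 → 1 = 1
φ → ψ = 1 → 1 = 1
(χ → χ) → (φ → ψ) = 1 → 1 = 1
φ ↔ φ = 1 ↔ 1 = 1
(φ ↔ φ) ∨ φ = 1 ∨ 1 = 1
((χ → χ) → (φ → ψ)) ↔ ((φ ↔ φ) ∨ φ) = 1 ↔ 1 = 1
~(((χ → χ) → (φ → ψ)) ↔ ((φ ↔ φ) ∨ φ)) = ~1 = 1
ψ ↔ ψ = 1 ↔ 1 = 1
φ ↔ (ψ ↔ ψ) = 1 ↔ 1 = 1
φ → ψ = 1 → 1 = 1
φ → χ = 1 → 1 = 1
(φ → ψ) ∨ (φ → χ) = 1 ∨ 1 = 1
(φ ↔ (ψ ↔ ψ)) → ((φ → ψ) ∨ (φ → χ)) = 1 → 1 = 1
~(((χ → χ) → (φ → ψ)) ↔ ((φ ↔ φ) ∨ φ)) ↔ ((φ ↔ (ψ ↔ ψ)) → ((φ → ψ) ∨ (φ → χ))) = 1 ↔ 1 = 1
~(~(((χ → χ) → (φ → ψ)) ↔ ((φ ↔ φ) ∨ φ)) ↔ ((φ ↔ (ψ ↔ ψ)) → ((φ → ψ) ∨ (φ → χ)))) = ~1 = 1

1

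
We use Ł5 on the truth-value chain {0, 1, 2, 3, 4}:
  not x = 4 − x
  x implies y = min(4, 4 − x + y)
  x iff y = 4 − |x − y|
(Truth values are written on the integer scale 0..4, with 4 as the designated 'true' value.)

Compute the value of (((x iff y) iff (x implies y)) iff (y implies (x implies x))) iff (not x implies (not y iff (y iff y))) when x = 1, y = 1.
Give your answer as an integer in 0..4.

4

x iff y = 1 iff 1 = 4
x implies y = 1 implies 1 = 4
(x iff y) iff (x implies y) = 4 iff 4 = 4
x implies x = 1 implies 1 = 4
y implies (x implies x) = 1 implies 4 = 4
((x iff y) iff (x implies y)) iff (y implies (x implies x)) = 4 iff 4 = 4
not x = not 1 = 3
not y = not 1 = 3
y iff y = 1 iff 1 = 4
not y iff (y iff y) = 3 iff 4 = 3
not x implies (not y iff (y iff y)) = 3 implies 3 = 4
(((x iff y) iff (x implies y)) iff (y implies (x implies x))) iff (not x implies (not y iff (y iff y))) = 4 iff 4 = 4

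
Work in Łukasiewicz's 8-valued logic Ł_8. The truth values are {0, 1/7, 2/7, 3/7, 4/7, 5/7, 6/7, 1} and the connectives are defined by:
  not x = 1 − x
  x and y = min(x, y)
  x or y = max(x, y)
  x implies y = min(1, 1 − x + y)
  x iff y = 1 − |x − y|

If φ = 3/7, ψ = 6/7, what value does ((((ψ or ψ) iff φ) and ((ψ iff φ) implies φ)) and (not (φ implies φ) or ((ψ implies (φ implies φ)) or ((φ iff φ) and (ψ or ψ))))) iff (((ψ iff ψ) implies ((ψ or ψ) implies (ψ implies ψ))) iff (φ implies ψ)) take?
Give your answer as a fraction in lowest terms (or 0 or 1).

ψ or ψ = 6/7 or 6/7 = 6/7
(ψ or ψ) iff φ = 6/7 iff 3/7 = 4/7
ψ iff φ = 6/7 iff 3/7 = 4/7
(ψ iff φ) implies φ = 4/7 implies 3/7 = 6/7
((ψ or ψ) iff φ) and ((ψ iff φ) implies φ) = 4/7 and 6/7 = 4/7
φ implies φ = 3/7 implies 3/7 = 1
not (φ implies φ) = not 1 = 0
φ implies φ = 3/7 implies 3/7 = 1
ψ implies (φ implies φ) = 6/7 implies 1 = 1
φ iff φ = 3/7 iff 3/7 = 1
ψ or ψ = 6/7 or 6/7 = 6/7
(φ iff φ) and (ψ or ψ) = 1 and 6/7 = 6/7
(ψ implies (φ implies φ)) or ((φ iff φ) and (ψ or ψ)) = 1 or 6/7 = 1
not (φ implies φ) or ((ψ implies (φ implies φ)) or ((φ iff φ) and (ψ or ψ))) = 0 or 1 = 1
(((ψ or ψ) iff φ) and ((ψ iff φ) implies φ)) and (not (φ implies φ) or ((ψ implies (φ implies φ)) or ((φ iff φ) and (ψ or ψ)))) = 4/7 and 1 = 4/7
ψ iff ψ = 6/7 iff 6/7 = 1
ψ or ψ = 6/7 or 6/7 = 6/7
ψ implies ψ = 6/7 implies 6/7 = 1
(ψ or ψ) implies (ψ implies ψ) = 6/7 implies 1 = 1
(ψ iff ψ) implies ((ψ or ψ) implies (ψ implies ψ)) = 1 implies 1 = 1
φ implies ψ = 3/7 implies 6/7 = 1
((ψ iff ψ) implies ((ψ or ψ) implies (ψ implies ψ))) iff (φ implies ψ) = 1 iff 1 = 1
((((ψ or ψ) iff φ) and ((ψ iff φ) implies φ)) and (not (φ implies φ) or ((ψ implies (φ implies φ)) or ((φ iff φ) and (ψ or ψ))))) iff (((ψ iff ψ) implies ((ψ or ψ) implies (ψ implies ψ))) iff (φ implies ψ)) = 4/7 iff 1 = 4/7

4/7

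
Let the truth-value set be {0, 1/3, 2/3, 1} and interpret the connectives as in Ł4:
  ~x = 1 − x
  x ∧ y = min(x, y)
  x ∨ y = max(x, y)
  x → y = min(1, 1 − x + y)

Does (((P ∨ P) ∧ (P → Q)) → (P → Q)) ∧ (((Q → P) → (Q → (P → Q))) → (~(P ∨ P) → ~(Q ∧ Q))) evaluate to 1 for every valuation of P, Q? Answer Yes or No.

Counterexample: take P = 0, Q = 1/3.
P ∨ P = 0 ∨ 0 = 0
P → Q = 0 → 1/3 = 1
(P ∨ P) ∧ (P → Q) = 0 ∧ 1 = 0
P → Q = 0 → 1/3 = 1
((P ∨ P) ∧ (P → Q)) → (P → Q) = 0 → 1 = 1
Q → P = 1/3 → 0 = 2/3
P → Q = 0 → 1/3 = 1
Q → (P → Q) = 1/3 → 1 = 1
(Q → P) → (Q → (P → Q)) = 2/3 → 1 = 1
P ∨ P = 0 ∨ 0 = 0
~(P ∨ P) = ~0 = 1
Q ∧ Q = 1/3 ∧ 1/3 = 1/3
~(Q ∧ Q) = ~1/3 = 2/3
~(P ∨ P) → ~(Q ∧ Q) = 1 → 2/3 = 2/3
((Q → P) → (Q → (P → Q))) → (~(P ∨ P) → ~(Q ∧ Q)) = 1 → 2/3 = 2/3
(((P ∨ P) ∧ (P → Q)) → (P → Q)) ∧ (((Q → P) → (Q → (P → Q))) → (~(P ∨ P) → ~(Q ∧ Q))) = 1 ∧ 2/3 = 2/3
This gives 2/3 ≠ 1.

No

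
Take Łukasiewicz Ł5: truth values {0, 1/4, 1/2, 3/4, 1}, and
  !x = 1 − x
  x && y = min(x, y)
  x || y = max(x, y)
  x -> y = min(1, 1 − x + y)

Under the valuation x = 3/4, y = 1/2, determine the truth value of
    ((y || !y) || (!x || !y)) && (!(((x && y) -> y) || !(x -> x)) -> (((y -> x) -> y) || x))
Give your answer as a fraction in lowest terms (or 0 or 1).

1/2

!y = !1/2 = 1/2
y || !y = 1/2 || 1/2 = 1/2
!x = !3/4 = 1/4
!y = !1/2 = 1/2
!x || !y = 1/4 || 1/2 = 1/2
(y || !y) || (!x || !y) = 1/2 || 1/2 = 1/2
x && y = 3/4 && 1/2 = 1/2
(x && y) -> y = 1/2 -> 1/2 = 1
x -> x = 3/4 -> 3/4 = 1
!(x -> x) = !1 = 0
((x && y) -> y) || !(x -> x) = 1 || 0 = 1
!(((x && y) -> y) || !(x -> x)) = !1 = 0
y -> x = 1/2 -> 3/4 = 1
(y -> x) -> y = 1 -> 1/2 = 1/2
((y -> x) -> y) || x = 1/2 || 3/4 = 3/4
!(((x && y) -> y) || !(x -> x)) -> (((y -> x) -> y) || x) = 0 -> 3/4 = 1
((y || !y) || (!x || !y)) && (!(((x && y) -> y) || !(x -> x)) -> (((y -> x) -> y) || x)) = 1/2 && 1 = 1/2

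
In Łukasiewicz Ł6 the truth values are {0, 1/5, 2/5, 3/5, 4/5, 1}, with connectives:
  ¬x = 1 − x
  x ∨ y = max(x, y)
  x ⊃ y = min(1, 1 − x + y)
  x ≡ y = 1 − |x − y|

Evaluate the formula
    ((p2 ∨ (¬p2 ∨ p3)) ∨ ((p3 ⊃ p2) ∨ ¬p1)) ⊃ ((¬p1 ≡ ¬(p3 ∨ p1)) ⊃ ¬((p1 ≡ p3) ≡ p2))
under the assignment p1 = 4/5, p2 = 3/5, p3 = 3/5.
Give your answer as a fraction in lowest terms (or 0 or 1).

¬p2 = ¬3/5 = 2/5
¬p2 ∨ p3 = 2/5 ∨ 3/5 = 3/5
p2 ∨ (¬p2 ∨ p3) = 3/5 ∨ 3/5 = 3/5
p3 ⊃ p2 = 3/5 ⊃ 3/5 = 1
¬p1 = ¬4/5 = 1/5
(p3 ⊃ p2) ∨ ¬p1 = 1 ∨ 1/5 = 1
(p2 ∨ (¬p2 ∨ p3)) ∨ ((p3 ⊃ p2) ∨ ¬p1) = 3/5 ∨ 1 = 1
¬p1 = ¬4/5 = 1/5
p3 ∨ p1 = 3/5 ∨ 4/5 = 4/5
¬(p3 ∨ p1) = ¬4/5 = 1/5
¬p1 ≡ ¬(p3 ∨ p1) = 1/5 ≡ 1/5 = 1
p1 ≡ p3 = 4/5 ≡ 3/5 = 4/5
(p1 ≡ p3) ≡ p2 = 4/5 ≡ 3/5 = 4/5
¬((p1 ≡ p3) ≡ p2) = ¬4/5 = 1/5
(¬p1 ≡ ¬(p3 ∨ p1)) ⊃ ¬((p1 ≡ p3) ≡ p2) = 1 ⊃ 1/5 = 1/5
((p2 ∨ (¬p2 ∨ p3)) ∨ ((p3 ⊃ p2) ∨ ¬p1)) ⊃ ((¬p1 ≡ ¬(p3 ∨ p1)) ⊃ ¬((p1 ≡ p3) ≡ p2)) = 1 ⊃ 1/5 = 1/5

1/5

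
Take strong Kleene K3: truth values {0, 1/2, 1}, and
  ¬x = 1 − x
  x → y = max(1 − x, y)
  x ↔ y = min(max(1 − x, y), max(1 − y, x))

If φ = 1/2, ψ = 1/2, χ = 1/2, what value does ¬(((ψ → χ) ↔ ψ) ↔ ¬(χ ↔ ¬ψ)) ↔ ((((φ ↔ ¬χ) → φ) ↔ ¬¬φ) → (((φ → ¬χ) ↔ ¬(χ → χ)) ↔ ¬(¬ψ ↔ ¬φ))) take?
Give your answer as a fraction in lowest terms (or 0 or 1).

ψ → χ = 1/2 → 1/2 = 1/2
(ψ → χ) ↔ ψ = 1/2 ↔ 1/2 = 1/2
¬ψ = ¬1/2 = 1/2
χ ↔ ¬ψ = 1/2 ↔ 1/2 = 1/2
¬(χ ↔ ¬ψ) = ¬1/2 = 1/2
((ψ → χ) ↔ ψ) ↔ ¬(χ ↔ ¬ψ) = 1/2 ↔ 1/2 = 1/2
¬(((ψ → χ) ↔ ψ) ↔ ¬(χ ↔ ¬ψ)) = ¬1/2 = 1/2
¬χ = ¬1/2 = 1/2
φ ↔ ¬χ = 1/2 ↔ 1/2 = 1/2
(φ ↔ ¬χ) → φ = 1/2 → 1/2 = 1/2
¬φ = ¬1/2 = 1/2
¬¬φ = ¬1/2 = 1/2
((φ ↔ ¬χ) → φ) ↔ ¬¬φ = 1/2 ↔ 1/2 = 1/2
¬χ = ¬1/2 = 1/2
φ → ¬χ = 1/2 → 1/2 = 1/2
χ → χ = 1/2 → 1/2 = 1/2
¬(χ → χ) = ¬1/2 = 1/2
(φ → ¬χ) ↔ ¬(χ → χ) = 1/2 ↔ 1/2 = 1/2
¬ψ = ¬1/2 = 1/2
¬φ = ¬1/2 = 1/2
¬ψ ↔ ¬φ = 1/2 ↔ 1/2 = 1/2
¬(¬ψ ↔ ¬φ) = ¬1/2 = 1/2
((φ → ¬χ) ↔ ¬(χ → χ)) ↔ ¬(¬ψ ↔ ¬φ) = 1/2 ↔ 1/2 = 1/2
(((φ ↔ ¬χ) → φ) ↔ ¬¬φ) → (((φ → ¬χ) ↔ ¬(χ → χ)) ↔ ¬(¬ψ ↔ ¬φ)) = 1/2 → 1/2 = 1/2
¬(((ψ → χ) ↔ ψ) ↔ ¬(χ ↔ ¬ψ)) ↔ ((((φ ↔ ¬χ) → φ) ↔ ¬¬φ) → (((φ → ¬χ) ↔ ¬(χ → χ)) ↔ ¬(¬ψ ↔ ¬φ))) = 1/2 ↔ 1/2 = 1/2

1/2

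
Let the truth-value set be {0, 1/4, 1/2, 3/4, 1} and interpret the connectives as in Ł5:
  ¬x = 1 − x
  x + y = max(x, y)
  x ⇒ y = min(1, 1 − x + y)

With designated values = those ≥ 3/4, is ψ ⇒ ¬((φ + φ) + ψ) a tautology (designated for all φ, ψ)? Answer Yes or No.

No

Counterexample: take φ = 0, ψ = 3/4.
φ + φ = 0 + 0 = 0
(φ + φ) + ψ = 0 + 3/4 = 3/4
¬((φ + φ) + ψ) = ¬3/4 = 1/4
ψ ⇒ ¬((φ + φ) + ψ) = 3/4 ⇒ 1/4 = 1/2
This gives 1/2, which is below 3/4.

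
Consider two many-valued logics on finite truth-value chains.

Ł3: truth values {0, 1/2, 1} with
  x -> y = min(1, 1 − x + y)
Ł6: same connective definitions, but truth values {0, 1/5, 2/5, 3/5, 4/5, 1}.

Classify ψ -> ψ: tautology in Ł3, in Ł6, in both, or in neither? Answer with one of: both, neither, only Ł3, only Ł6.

both

In Ł3: every assignment gives 1 — tautology.
In Ł6: every assignment gives 1 — tautology.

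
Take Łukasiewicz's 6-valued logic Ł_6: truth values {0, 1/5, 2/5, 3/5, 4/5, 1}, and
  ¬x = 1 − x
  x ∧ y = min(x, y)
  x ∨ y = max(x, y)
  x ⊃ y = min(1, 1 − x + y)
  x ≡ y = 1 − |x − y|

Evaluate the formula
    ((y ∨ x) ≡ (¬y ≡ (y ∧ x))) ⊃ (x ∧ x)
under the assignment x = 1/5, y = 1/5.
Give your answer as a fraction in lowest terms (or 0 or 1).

y ∨ x = 1/5 ∨ 1/5 = 1/5
¬y = ¬1/5 = 4/5
y ∧ x = 1/5 ∧ 1/5 = 1/5
¬y ≡ (y ∧ x) = 4/5 ≡ 1/5 = 2/5
(y ∨ x) ≡ (¬y ≡ (y ∧ x)) = 1/5 ≡ 2/5 = 4/5
x ∧ x = 1/5 ∧ 1/5 = 1/5
((y ∨ x) ≡ (¬y ≡ (y ∧ x))) ⊃ (x ∧ x) = 4/5 ⊃ 1/5 = 2/5

2/5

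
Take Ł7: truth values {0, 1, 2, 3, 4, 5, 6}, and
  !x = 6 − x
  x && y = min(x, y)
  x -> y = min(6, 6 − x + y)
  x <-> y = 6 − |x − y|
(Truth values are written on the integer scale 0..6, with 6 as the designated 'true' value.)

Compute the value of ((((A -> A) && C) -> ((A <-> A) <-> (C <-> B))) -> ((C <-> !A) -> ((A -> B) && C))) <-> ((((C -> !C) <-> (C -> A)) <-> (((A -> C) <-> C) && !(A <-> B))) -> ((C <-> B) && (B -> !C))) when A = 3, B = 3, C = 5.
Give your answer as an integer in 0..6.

A -> A = 3 -> 3 = 6
(A -> A) && C = 6 && 5 = 5
A <-> A = 3 <-> 3 = 6
C <-> B = 5 <-> 3 = 4
(A <-> A) <-> (C <-> B) = 6 <-> 4 = 4
((A -> A) && C) -> ((A <-> A) <-> (C <-> B)) = 5 -> 4 = 5
!A = !3 = 3
C <-> !A = 5 <-> 3 = 4
A -> B = 3 -> 3 = 6
(A -> B) && C = 6 && 5 = 5
(C <-> !A) -> ((A -> B) && C) = 4 -> 5 = 6
(((A -> A) && C) -> ((A <-> A) <-> (C <-> B))) -> ((C <-> !A) -> ((A -> B) && C)) = 5 -> 6 = 6
!C = !5 = 1
C -> !C = 5 -> 1 = 2
C -> A = 5 -> 3 = 4
(C -> !C) <-> (C -> A) = 2 <-> 4 = 4
A -> C = 3 -> 5 = 6
(A -> C) <-> C = 6 <-> 5 = 5
A <-> B = 3 <-> 3 = 6
!(A <-> B) = !6 = 0
((A -> C) <-> C) && !(A <-> B) = 5 && 0 = 0
((C -> !C) <-> (C -> A)) <-> (((A -> C) <-> C) && !(A <-> B)) = 4 <-> 0 = 2
C <-> B = 5 <-> 3 = 4
!C = !5 = 1
B -> !C = 3 -> 1 = 4
(C <-> B) && (B -> !C) = 4 && 4 = 4
(((C -> !C) <-> (C -> A)) <-> (((A -> C) <-> C) && !(A <-> B))) -> ((C <-> B) && (B -> !C)) = 2 -> 4 = 6
((((A -> A) && C) -> ((A <-> A) <-> (C <-> B))) -> ((C <-> !A) -> ((A -> B) && C))) <-> ((((C -> !C) <-> (C -> A)) <-> (((A -> C) <-> C) && !(A <-> B))) -> ((C <-> B) && (B -> !C))) = 6 <-> 6 = 6

6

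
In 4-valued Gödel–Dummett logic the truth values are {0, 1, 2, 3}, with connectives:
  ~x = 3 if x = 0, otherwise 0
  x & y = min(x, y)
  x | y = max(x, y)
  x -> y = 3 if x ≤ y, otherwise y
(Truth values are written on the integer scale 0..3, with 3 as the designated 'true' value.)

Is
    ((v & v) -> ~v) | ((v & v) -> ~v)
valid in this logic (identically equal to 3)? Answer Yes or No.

Counterexample: take v = 1.
v & v = 1 & 1 = 1
~v = ~1 = 0
(v & v) -> ~v = 1 -> 0 = 0
v & v = 1 & 1 = 1
~v = ~1 = 0
(v & v) -> ~v = 1 -> 0 = 0
((v & v) -> ~v) | ((v & v) -> ~v) = 0 | 0 = 0
This gives 0 ≠ 3.

No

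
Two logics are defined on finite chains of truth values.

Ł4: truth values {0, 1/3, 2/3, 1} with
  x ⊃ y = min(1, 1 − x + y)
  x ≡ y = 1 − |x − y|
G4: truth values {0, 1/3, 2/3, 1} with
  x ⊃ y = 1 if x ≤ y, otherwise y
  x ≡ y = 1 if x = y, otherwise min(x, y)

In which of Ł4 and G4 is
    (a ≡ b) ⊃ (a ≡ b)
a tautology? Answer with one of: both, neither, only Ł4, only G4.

both

In Ł4: every assignment gives 1 — tautology.
In G4: every assignment gives 1 — tautology.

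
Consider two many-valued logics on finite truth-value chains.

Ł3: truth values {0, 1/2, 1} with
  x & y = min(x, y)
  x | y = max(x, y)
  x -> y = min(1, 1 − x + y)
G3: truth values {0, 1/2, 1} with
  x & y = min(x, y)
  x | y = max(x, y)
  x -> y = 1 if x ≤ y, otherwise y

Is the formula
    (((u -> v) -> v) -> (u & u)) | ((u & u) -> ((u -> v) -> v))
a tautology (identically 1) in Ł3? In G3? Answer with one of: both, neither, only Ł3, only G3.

In Ł3: every assignment gives 1 — tautology.
In G3: every assignment gives 1 — tautology.

both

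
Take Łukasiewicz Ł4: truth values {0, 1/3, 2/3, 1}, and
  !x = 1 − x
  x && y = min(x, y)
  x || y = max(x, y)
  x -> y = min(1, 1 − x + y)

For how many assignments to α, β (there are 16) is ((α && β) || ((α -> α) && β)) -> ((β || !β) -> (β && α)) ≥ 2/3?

α = 0, β = 0 ↦ 1  ≥
α = 0, β = 1/3 ↦ 1  ≥
α = 0, β = 2/3 ↦ 2/3  ≥
α = 0, β = 1 ↦ 0  <
α = 1/3, β = 0 ↦ 1  ≥
α = 1/3, β = 1/3 ↦ 1  ≥
α = 1/3, β = 2/3 ↦ 1  ≥
α = 1/3, β = 1 ↦ 1/3  <
α = 2/3, β = 0 ↦ 1  ≥
α = 2/3, β = 1/3 ↦ 1  ≥
α = 2/3, β = 2/3 ↦ 1  ≥
α = 2/3, β = 1 ↦ 2/3  ≥
α = 1, β = 0 ↦ 1  ≥
α = 1, β = 1/3 ↦ 1  ≥
α = 1, β = 2/3 ↦ 1  ≥
α = 1, β = 1 ↦ 1  ≥
So 14 of the 16 assignments meet the threshold.

14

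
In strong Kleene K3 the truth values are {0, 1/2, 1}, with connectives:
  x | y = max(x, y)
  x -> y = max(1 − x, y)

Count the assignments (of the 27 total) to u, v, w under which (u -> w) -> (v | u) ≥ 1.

value 1: 15 assignments (counts)
value 1/2: 9 assignments
value 0: 3 assignments
So 15 of the 27 assignments meet the threshold.

15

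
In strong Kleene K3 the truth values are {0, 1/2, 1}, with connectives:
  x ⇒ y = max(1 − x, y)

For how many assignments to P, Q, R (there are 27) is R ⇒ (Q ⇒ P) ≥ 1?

19

value 1: 19 assignments (counts)
value 1/2: 7 assignments
value 0: 1 assignment
So 19 of the 27 assignments meet the threshold.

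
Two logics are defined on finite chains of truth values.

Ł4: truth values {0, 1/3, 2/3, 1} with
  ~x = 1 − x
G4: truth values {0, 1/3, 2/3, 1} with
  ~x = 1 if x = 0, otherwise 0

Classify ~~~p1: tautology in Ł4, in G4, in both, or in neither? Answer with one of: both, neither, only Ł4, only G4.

In Ł4: at p1 = 1/3 the value is 2/3 — not a tautology.
In G4: at p1 = 1/3 the value is 0 — not a tautology.

neither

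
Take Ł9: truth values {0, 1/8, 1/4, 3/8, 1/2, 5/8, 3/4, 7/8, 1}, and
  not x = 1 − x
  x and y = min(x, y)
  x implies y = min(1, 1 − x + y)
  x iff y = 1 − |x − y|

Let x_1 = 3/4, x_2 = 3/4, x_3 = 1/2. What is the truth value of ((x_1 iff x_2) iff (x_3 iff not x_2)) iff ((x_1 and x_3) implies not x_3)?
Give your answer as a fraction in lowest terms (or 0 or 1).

x_1 iff x_2 = 3/4 iff 3/4 = 1
not x_2 = not 3/4 = 1/4
x_3 iff not x_2 = 1/2 iff 1/4 = 3/4
(x_1 iff x_2) iff (x_3 iff not x_2) = 1 iff 3/4 = 3/4
x_1 and x_3 = 3/4 and 1/2 = 1/2
not x_3 = not 1/2 = 1/2
(x_1 and x_3) implies not x_3 = 1/2 implies 1/2 = 1
((x_1 iff x_2) iff (x_3 iff not x_2)) iff ((x_1 and x_3) implies not x_3) = 3/4 iff 1 = 3/4

3/4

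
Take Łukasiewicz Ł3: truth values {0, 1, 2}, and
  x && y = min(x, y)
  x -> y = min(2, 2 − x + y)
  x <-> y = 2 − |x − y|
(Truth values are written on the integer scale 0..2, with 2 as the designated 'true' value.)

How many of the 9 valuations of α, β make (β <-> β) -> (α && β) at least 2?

α = 0, β = 0 ↦ 0  <
α = 0, β = 1 ↦ 0  <
α = 0, β = 2 ↦ 0  <
α = 1, β = 0 ↦ 0  <
α = 1, β = 1 ↦ 1  <
α = 1, β = 2 ↦ 1  <
α = 2, β = 0 ↦ 0  <
α = 2, β = 1 ↦ 1  <
α = 2, β = 2 ↦ 2  ≥
So 1 of the 9 assignments meets the threshold.

1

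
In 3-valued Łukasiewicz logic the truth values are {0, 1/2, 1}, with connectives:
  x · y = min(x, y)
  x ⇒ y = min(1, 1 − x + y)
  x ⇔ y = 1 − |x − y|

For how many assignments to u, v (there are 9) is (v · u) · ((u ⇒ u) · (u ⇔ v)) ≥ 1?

u = 0, v = 0 ↦ 0  <
u = 0, v = 1/2 ↦ 0  <
u = 0, v = 1 ↦ 0  <
u = 1/2, v = 0 ↦ 0  <
u = 1/2, v = 1/2 ↦ 1/2  <
u = 1/2, v = 1 ↦ 1/2  <
u = 1, v = 0 ↦ 0  <
u = 1, v = 1/2 ↦ 1/2  <
u = 1, v = 1 ↦ 1  ≥
So 1 of the 9 assignments meets the threshold.

1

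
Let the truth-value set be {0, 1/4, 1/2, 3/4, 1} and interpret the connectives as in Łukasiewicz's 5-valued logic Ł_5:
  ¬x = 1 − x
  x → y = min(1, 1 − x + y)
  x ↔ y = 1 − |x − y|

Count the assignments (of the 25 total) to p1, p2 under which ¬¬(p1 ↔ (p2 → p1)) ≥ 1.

value 1: 9 assignments (counts)
value 3/4: 7 assignments
value 1/2: 5 assignments
value 1/4: 3 assignments
value 0: 1 assignment
So 9 of the 25 assignments meet the threshold.

9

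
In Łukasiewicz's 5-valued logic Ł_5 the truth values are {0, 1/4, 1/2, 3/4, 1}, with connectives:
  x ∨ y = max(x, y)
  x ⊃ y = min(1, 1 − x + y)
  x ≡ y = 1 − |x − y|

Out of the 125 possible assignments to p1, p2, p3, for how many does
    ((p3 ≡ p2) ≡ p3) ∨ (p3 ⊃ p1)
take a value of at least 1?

value 1: 90 assignments (counts)
value 3/4: 23 assignments
value 1/2: 8 assignments
value 1/4: 3 assignments
value 0: 1 assignment
So 90 of the 125 assignments meet the threshold.

90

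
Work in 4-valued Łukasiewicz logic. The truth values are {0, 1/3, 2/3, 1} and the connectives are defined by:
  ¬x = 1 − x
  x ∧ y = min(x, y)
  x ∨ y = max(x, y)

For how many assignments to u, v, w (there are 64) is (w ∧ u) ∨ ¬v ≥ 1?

19

value 1: 19 assignments (counts)
value 2/3: 21 assignments
value 1/3: 17 assignments
value 0: 7 assignments
So 19 of the 64 assignments meet the threshold.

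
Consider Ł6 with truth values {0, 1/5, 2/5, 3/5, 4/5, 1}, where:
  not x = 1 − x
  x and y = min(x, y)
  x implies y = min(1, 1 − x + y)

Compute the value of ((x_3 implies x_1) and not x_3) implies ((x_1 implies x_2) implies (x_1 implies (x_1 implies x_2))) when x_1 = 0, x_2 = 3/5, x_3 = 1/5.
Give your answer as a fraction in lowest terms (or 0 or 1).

1

x_3 implies x_1 = 1/5 implies 0 = 4/5
not x_3 = not 1/5 = 4/5
(x_3 implies x_1) and not x_3 = 4/5 and 4/5 = 4/5
x_1 implies x_2 = 0 implies 3/5 = 1
x_1 implies x_2 = 0 implies 3/5 = 1
x_1 implies (x_1 implies x_2) = 0 implies 1 = 1
(x_1 implies x_2) implies (x_1 implies (x_1 implies x_2)) = 1 implies 1 = 1
((x_3 implies x_1) and not x_3) implies ((x_1 implies x_2) implies (x_1 implies (x_1 implies x_2))) = 4/5 implies 1 = 1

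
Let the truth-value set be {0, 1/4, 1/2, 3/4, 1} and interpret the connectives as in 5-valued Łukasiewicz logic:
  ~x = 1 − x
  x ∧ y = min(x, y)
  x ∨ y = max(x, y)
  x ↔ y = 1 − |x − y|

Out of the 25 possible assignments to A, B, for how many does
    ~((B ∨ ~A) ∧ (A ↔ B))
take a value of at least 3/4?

value 1: 2 assignments (counts)
value 3/4: 5 assignments (counts)
value 1/2: 8 assignments
value 1/4: 8 assignments
value 0: 2 assignments
So 7 of the 25 assignments meet the threshold.

7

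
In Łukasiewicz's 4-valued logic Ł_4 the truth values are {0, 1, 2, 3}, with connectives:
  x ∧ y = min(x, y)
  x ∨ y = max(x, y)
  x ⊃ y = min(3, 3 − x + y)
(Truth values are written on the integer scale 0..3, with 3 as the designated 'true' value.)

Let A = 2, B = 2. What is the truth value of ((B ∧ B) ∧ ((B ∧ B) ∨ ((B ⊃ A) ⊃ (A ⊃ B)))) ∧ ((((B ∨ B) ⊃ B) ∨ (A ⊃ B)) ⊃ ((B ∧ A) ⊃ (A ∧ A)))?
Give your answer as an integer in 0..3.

B ∧ B = 2 ∧ 2 = 2
B ∧ B = 2 ∧ 2 = 2
B ⊃ A = 2 ⊃ 2 = 3
A ⊃ B = 2 ⊃ 2 = 3
(B ⊃ A) ⊃ (A ⊃ B) = 3 ⊃ 3 = 3
(B ∧ B) ∨ ((B ⊃ A) ⊃ (A ⊃ B)) = 2 ∨ 3 = 3
(B ∧ B) ∧ ((B ∧ B) ∨ ((B ⊃ A) ⊃ (A ⊃ B))) = 2 ∧ 3 = 2
B ∨ B = 2 ∨ 2 = 2
(B ∨ B) ⊃ B = 2 ⊃ 2 = 3
A ⊃ B = 2 ⊃ 2 = 3
((B ∨ B) ⊃ B) ∨ (A ⊃ B) = 3 ∨ 3 = 3
B ∧ A = 2 ∧ 2 = 2
A ∧ A = 2 ∧ 2 = 2
(B ∧ A) ⊃ (A ∧ A) = 2 ⊃ 2 = 3
(((B ∨ B) ⊃ B) ∨ (A ⊃ B)) ⊃ ((B ∧ A) ⊃ (A ∧ A)) = 3 ⊃ 3 = 3
((B ∧ B) ∧ ((B ∧ B) ∨ ((B ⊃ A) ⊃ (A ⊃ B)))) ∧ ((((B ∨ B) ⊃ B) ∨ (A ⊃ B)) ⊃ ((B ∧ A) ⊃ (A ∧ A))) = 2 ∧ 3 = 2

2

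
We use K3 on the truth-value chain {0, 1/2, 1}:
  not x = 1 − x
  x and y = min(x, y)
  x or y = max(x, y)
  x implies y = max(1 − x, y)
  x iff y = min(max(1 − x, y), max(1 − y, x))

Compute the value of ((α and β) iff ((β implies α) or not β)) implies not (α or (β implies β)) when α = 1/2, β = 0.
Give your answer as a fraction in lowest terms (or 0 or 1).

α and β = 1/2 and 0 = 0
β implies α = 0 implies 1/2 = 1
not β = not 0 = 1
(β implies α) or not β = 1 or 1 = 1
(α and β) iff ((β implies α) or not β) = 0 iff 1 = 0
β implies β = 0 implies 0 = 1
α or (β implies β) = 1/2 or 1 = 1
not (α or (β implies β)) = not 1 = 0
((α and β) iff ((β implies α) or not β)) implies not (α or (β implies β)) = 0 implies 0 = 1

1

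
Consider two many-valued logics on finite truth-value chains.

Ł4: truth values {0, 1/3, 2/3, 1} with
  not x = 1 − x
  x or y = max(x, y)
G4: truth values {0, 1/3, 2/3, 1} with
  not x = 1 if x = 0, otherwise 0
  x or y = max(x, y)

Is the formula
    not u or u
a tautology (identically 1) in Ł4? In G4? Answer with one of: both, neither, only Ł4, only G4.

In Ł4: at u = 1/3 the value is 2/3 — not a tautology.
In G4: at u = 1/3 the value is 1/3 — not a tautology.

neither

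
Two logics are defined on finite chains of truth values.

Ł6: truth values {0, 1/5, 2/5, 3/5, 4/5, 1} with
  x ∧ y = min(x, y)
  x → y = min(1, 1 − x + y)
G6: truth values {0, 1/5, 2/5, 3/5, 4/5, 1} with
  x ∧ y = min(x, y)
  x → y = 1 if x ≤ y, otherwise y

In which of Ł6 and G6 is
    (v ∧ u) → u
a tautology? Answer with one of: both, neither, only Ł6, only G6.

In Ł6: every assignment gives 1 — tautology.
In G6: every assignment gives 1 — tautology.

both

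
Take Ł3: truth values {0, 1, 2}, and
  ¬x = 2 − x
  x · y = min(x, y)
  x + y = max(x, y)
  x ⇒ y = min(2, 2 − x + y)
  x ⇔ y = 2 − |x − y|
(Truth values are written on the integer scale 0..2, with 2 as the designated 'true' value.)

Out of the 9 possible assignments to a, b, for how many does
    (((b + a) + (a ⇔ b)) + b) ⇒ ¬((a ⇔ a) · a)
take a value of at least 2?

4

a = 0, b = 0 ↦ 2  ≥
a = 0, b = 1 ↦ 2  ≥
a = 0, b = 2 ↦ 2  ≥
a = 1, b = 0 ↦ 2  ≥
a = 1, b = 1 ↦ 1  <
a = 1, b = 2 ↦ 1  <
a = 2, b = 0 ↦ 0  <
a = 2, b = 1 ↦ 0  <
a = 2, b = 2 ↦ 0  <
So 4 of the 9 assignments meet the threshold.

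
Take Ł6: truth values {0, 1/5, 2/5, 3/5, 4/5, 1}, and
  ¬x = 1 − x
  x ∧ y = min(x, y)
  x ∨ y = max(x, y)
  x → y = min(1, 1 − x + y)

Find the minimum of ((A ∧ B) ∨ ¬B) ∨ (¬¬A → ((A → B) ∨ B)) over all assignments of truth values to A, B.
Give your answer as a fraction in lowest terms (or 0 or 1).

3/5

Take A = 1, B = 2/5:
A ∧ B = 1 ∧ 2/5 = 2/5
¬B = ¬2/5 = 3/5
(A ∧ B) ∨ ¬B = 2/5 ∨ 3/5 = 3/5
¬A = ¬1 = 0
¬¬A = ¬0 = 1
A → B = 1 → 2/5 = 2/5
(A → B) ∨ B = 2/5 ∨ 2/5 = 2/5
¬¬A → ((A → B) ∨ B) = 1 → 2/5 = 2/5
((A ∧ B) ∨ ¬B) ∨ (¬¬A → ((A → B) ∨ B)) = 3/5 ∨ 2/5 = 3/5
No assignment yields a value below 3/5, so this is the minimum.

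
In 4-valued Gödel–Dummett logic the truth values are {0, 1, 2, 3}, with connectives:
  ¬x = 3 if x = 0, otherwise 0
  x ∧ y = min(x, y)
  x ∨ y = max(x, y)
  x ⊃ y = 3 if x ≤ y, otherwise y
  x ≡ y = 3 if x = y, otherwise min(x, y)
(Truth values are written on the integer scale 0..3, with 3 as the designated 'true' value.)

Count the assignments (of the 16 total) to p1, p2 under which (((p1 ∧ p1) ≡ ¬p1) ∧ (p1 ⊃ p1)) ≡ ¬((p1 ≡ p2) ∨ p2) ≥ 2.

p1 = 0, p2 = 0 ↦ 3  ≥
p1 = 0, p2 = 1 ↦ 3  ≥
p1 = 0, p2 = 2 ↦ 3  ≥
p1 = 0, p2 = 3 ↦ 3  ≥
p1 = 1, p2 = 0 ↦ 0  <
p1 = 1, p2 = 1 ↦ 3  ≥
p1 = 1, p2 = 2 ↦ 3  ≥
p1 = 1, p2 = 3 ↦ 3  ≥
p1 = 2, p2 = 0 ↦ 0  <
p1 = 2, p2 = 1 ↦ 3  ≥
p1 = 2, p2 = 2 ↦ 3  ≥
p1 = 2, p2 = 3 ↦ 3  ≥
p1 = 3, p2 = 0 ↦ 0  <
p1 = 3, p2 = 1 ↦ 3  ≥
p1 = 3, p2 = 2 ↦ 3  ≥
p1 = 3, p2 = 3 ↦ 3  ≥
So 13 of the 16 assignments meet the threshold.

13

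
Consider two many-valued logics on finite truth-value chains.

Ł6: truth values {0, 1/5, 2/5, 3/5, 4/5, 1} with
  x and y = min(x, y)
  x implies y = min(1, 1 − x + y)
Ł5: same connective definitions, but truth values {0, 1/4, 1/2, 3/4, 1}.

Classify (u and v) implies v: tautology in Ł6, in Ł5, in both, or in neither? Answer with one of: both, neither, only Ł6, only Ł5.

both

In Ł6: every assignment gives 1 — tautology.
In Ł5: every assignment gives 1 — tautology.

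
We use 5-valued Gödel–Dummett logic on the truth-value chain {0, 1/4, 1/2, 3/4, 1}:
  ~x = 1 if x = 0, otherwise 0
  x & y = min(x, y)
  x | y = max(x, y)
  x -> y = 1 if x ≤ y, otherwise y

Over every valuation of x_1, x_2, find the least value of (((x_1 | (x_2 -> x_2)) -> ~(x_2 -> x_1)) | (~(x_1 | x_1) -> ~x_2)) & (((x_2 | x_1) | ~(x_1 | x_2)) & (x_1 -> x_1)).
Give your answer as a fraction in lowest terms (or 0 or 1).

Take x_1 = 0, x_2 = 1/4:
x_2 -> x_2 = 1/4 -> 1/4 = 1
x_1 | (x_2 -> x_2) = 0 | 1 = 1
x_2 -> x_1 = 1/4 -> 0 = 0
~(x_2 -> x_1) = ~0 = 1
(x_1 | (x_2 -> x_2)) -> ~(x_2 -> x_1) = 1 -> 1 = 1
x_1 | x_1 = 0 | 0 = 0
~(x_1 | x_1) = ~0 = 1
~x_2 = ~1/4 = 0
~(x_1 | x_1) -> ~x_2 = 1 -> 0 = 0
((x_1 | (x_2 -> x_2)) -> ~(x_2 -> x_1)) | (~(x_1 | x_1) -> ~x_2) = 1 | 0 = 1
x_2 | x_1 = 1/4 | 0 = 1/4
x_1 | x_2 = 0 | 1/4 = 1/4
~(x_1 | x_2) = ~1/4 = 0
(x_2 | x_1) | ~(x_1 | x_2) = 1/4 | 0 = 1/4
x_1 -> x_1 = 0 -> 0 = 1
((x_2 | x_1) | ~(x_1 | x_2)) & (x_1 -> x_1) = 1/4 & 1 = 1/4
(((x_1 | (x_2 -> x_2)) -> ~(x_2 -> x_1)) | (~(x_1 | x_1) -> ~x_2)) & (((x_2 | x_1) | ~(x_1 | x_2)) & (x_1 -> x_1)) = 1 & 1/4 = 1/4
No assignment yields a value below 1/4, so this is the minimum.

1/4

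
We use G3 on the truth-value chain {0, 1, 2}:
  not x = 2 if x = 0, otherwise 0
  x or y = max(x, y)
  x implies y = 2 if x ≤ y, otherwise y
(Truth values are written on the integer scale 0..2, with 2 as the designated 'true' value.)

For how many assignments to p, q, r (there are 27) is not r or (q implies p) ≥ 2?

value 2: 21 assignments (counts)
value 1: 2 assignments
value 0: 4 assignments
So 21 of the 27 assignments meet the threshold.

21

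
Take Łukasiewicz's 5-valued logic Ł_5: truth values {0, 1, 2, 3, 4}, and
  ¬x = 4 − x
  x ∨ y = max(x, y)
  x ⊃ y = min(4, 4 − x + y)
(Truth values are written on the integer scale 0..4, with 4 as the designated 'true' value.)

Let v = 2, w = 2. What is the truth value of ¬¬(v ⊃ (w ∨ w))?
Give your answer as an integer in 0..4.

w ∨ w = 2 ∨ 2 = 2
v ⊃ (w ∨ w) = 2 ⊃ 2 = 4
¬(v ⊃ (w ∨ w)) = ¬4 = 0
¬¬(v ⊃ (w ∨ w)) = ¬0 = 4

4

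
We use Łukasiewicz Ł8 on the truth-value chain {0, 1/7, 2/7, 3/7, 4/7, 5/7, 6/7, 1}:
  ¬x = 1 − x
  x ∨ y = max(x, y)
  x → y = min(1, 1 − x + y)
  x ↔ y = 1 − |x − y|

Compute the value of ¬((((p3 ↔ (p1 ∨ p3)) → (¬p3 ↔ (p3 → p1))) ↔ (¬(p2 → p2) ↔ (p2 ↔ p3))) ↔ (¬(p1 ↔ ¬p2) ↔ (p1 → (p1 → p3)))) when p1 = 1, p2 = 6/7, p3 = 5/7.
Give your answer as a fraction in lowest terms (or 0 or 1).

2/7

p1 ∨ p3 = 1 ∨ 5/7 = 1
p3 ↔ (p1 ∨ p3) = 5/7 ↔ 1 = 5/7
¬p3 = ¬5/7 = 2/7
p3 → p1 = 5/7 → 1 = 1
¬p3 ↔ (p3 → p1) = 2/7 ↔ 1 = 2/7
(p3 ↔ (p1 ∨ p3)) → (¬p3 ↔ (p3 → p1)) = 5/7 → 2/7 = 4/7
p2 → p2 = 6/7 → 6/7 = 1
¬(p2 → p2) = ¬1 = 0
p2 ↔ p3 = 6/7 ↔ 5/7 = 6/7
¬(p2 → p2) ↔ (p2 ↔ p3) = 0 ↔ 6/7 = 1/7
((p3 ↔ (p1 ∨ p3)) → (¬p3 ↔ (p3 → p1))) ↔ (¬(p2 → p2) ↔ (p2 ↔ p3)) = 4/7 ↔ 1/7 = 4/7
¬p2 = ¬6/7 = 1/7
p1 ↔ ¬p2 = 1 ↔ 1/7 = 1/7
¬(p1 ↔ ¬p2) = ¬1/7 = 6/7
p1 → p3 = 1 → 5/7 = 5/7
p1 → (p1 → p3) = 1 → 5/7 = 5/7
¬(p1 ↔ ¬p2) ↔ (p1 → (p1 → p3)) = 6/7 ↔ 5/7 = 6/7
(((p3 ↔ (p1 ∨ p3)) → (¬p3 ↔ (p3 → p1))) ↔ (¬(p2 → p2) ↔ (p2 ↔ p3))) ↔ (¬(p1 ↔ ¬p2) ↔ (p1 → (p1 → p3))) = 4/7 ↔ 6/7 = 5/7
¬((((p3 ↔ (p1 ∨ p3)) → (¬p3 ↔ (p3 → p1))) ↔ (¬(p2 → p2) ↔ (p2 ↔ p3))) ↔ (¬(p1 ↔ ¬p2) ↔ (p1 → (p1 → p3)))) = ¬5/7 = 2/7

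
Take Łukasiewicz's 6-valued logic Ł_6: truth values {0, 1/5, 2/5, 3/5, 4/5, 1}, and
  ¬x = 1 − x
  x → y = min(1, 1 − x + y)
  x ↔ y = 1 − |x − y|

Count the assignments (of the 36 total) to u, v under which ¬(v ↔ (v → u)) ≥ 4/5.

13

value 1: 7 assignments (counts)
value 4/5: 6 assignments (counts)
value 3/5: 7 assignments
value 2/5: 6 assignments
value 1/5: 7 assignments
value 0: 3 assignments
So 13 of the 36 assignments meet the threshold.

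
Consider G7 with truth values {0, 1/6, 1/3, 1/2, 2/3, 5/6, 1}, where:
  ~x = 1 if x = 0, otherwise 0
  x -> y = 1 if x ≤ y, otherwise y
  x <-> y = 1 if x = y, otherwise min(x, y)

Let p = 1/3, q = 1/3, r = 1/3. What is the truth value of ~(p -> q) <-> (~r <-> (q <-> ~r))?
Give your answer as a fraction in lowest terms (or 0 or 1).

p -> q = 1/3 -> 1/3 = 1
~(p -> q) = ~1 = 0
~r = ~1/3 = 0
~r = ~1/3 = 0
q <-> ~r = 1/3 <-> 0 = 0
~r <-> (q <-> ~r) = 0 <-> 0 = 1
~(p -> q) <-> (~r <-> (q <-> ~r)) = 0 <-> 1 = 0

0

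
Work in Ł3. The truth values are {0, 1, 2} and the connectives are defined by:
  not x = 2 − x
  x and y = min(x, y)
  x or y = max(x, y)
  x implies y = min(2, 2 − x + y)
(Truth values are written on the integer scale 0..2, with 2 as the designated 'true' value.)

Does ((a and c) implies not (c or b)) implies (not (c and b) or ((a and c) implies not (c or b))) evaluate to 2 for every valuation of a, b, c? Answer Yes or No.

Yes

At a = 0, b = 1, c = 2, for instance:
a and c = 0 and 2 = 0
c or b = 2 or 1 = 2
not (c or b) = not 2 = 0
(a and c) implies not (c or b) = 0 implies 0 = 2
c and b = 2 and 1 = 1
not (c and b) = not 1 = 1
not (c and b) or ((a and c) implies not (c or b)) = 1 or 2 = 2
((a and c) implies not (c or b)) implies (not (c and b) or ((a and c) implies not (c or b))) = 2 implies 2 = 2
and checking the remaining 26 assignments likewise gives ≥ 2 in every case.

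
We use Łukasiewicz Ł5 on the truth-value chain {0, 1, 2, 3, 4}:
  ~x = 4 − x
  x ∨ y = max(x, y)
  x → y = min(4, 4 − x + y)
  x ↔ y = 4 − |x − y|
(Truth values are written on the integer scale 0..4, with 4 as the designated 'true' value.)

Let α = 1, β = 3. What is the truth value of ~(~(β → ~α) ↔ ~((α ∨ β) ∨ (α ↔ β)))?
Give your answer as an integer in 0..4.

~α = ~1 = 3
β → ~α = 3 → 3 = 4
~(β → ~α) = ~4 = 0
α ∨ β = 1 ∨ 3 = 3
α ↔ β = 1 ↔ 3 = 2
(α ∨ β) ∨ (α ↔ β) = 3 ∨ 2 = 3
~((α ∨ β) ∨ (α ↔ β)) = ~3 = 1
~(β → ~α) ↔ ~((α ∨ β) ∨ (α ↔ β)) = 0 ↔ 1 = 3
~(~(β → ~α) ↔ ~((α ∨ β) ∨ (α ↔ β))) = ~3 = 1

1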